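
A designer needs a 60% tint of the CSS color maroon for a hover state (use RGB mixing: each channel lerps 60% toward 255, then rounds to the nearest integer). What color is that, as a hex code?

#CC9999

CSS maroon is rgb(128, 0, 0).
Lerp each channel 60% toward 255:
  R: 128 + 0.6×(255−128) = 128 + 76.2 = 204.2 → 204
  G: 0 + 0.6×(255−0) = 0 + 153 = 153 → 153
  B: 0 + 0.6×(255−0) = 0 + 153 = 153 → 153
rgb(204, 153, 153) = #CC9999.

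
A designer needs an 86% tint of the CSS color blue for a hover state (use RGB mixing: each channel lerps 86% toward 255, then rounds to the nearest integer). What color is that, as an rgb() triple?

CSS blue is rgb(0, 0, 255).
Per channel, c → c + 0.86(255 − c):
  R: 0 + 0.86×(255−0) = 0 + 219.3 = 219.3 → 219
  G: 0 + 219.3 = 219.3 → 219
  B: 255 + 0.86×(255−255) = 255 + 0 = 255 → 255

rgb(219, 219, 255)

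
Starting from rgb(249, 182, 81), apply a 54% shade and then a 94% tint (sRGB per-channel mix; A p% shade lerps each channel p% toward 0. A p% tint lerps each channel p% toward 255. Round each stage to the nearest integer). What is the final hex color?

#f7f5f2

Lerp each channel 54% toward 0:
  R: 249 − 134.46 = 114.54 → 115
  G: 182 + 0.54×(0−182) = 182 − 98.28 = 83.72 → 84
  B: 81 − 43.74 = 37.26 → 37
After the shade: rgb(115, 84, 37) = #735425.
Lerp each channel 94% toward 255:
  R: 115 + 131.6 = 246.6 → 247
  G: 84 + 160.74 = 244.74 → 245
  B: 37 + 204.92 = 241.92 → 242
rgb(247, 245, 242) = #f7f5f2.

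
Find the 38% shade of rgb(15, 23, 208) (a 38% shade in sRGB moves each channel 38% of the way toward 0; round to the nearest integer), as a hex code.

#090E81

A 38% shade moves each channel 38% toward 0:
  R: 15 + 0.38×(0−15) = 15 − 5.7 = 9.3 → 9
  G: 23 + 0.38×(0−23) = 23 − 8.74 = 14.26 → 14
  B: 208 + 0.38×(0−208) = 208 − 79.04 = 128.96 → 129
rgb(9, 14, 129) = #090E81.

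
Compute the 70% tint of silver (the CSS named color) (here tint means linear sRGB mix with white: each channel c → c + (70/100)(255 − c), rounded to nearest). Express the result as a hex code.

#ECECEC

CSS silver is rgb(192, 192, 192).
A 70% tint moves each channel 70% toward 255:
  R: 192 + 0.7×(255−192) = 192 + 44.1 = 236.1 → 236
  G: 192 + 0.7×(255−192) = 192 + 44.1 = 236.1 → 236
  B: 192 + 44.1 = 236.1 → 236
rgb(236, 236, 236) = #ECECEC.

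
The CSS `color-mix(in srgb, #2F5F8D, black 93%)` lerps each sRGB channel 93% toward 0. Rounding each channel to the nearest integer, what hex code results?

#03070A

#2F5F8D is rgb(47, 95, 141).
Lerp each channel 93% toward 0:
  R: 47 − 43.71 = 3.29 → 3
  G: 95 + 0.93×(0−95) = 95 − 88.35 = 6.65 → 7
  B: 141 + 0.93×(0−141) = 141 − 131.13 = 9.87 → 10
rgb(3, 7, 10) = #03070A.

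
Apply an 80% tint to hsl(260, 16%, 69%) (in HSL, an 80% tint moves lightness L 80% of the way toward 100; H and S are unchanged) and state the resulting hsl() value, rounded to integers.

hsl(260, 16%, 94%)

L moves 80% from 69 toward 100: 69 + 24.8 = 93.8 → 94.
H and S are unchanged.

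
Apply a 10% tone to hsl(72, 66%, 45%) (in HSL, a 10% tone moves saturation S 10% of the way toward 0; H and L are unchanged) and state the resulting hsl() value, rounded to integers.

S moves 10% from 66 toward 0: 66 − 6.6 = 59.4 → 59.
H and L are unchanged.

hsl(72, 59%, 45%)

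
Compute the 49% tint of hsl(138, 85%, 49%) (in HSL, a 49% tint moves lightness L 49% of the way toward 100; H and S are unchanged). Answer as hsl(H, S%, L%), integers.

hsl(138, 85%, 74%)

L moves 49% from 49 toward 100: 49 + 24.99 = 73.99 → 74.
H and S are unchanged.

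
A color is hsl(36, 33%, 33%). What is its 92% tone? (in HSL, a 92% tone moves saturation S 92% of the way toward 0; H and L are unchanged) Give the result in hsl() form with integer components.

hsl(36, 3%, 33%)

S moves 92% from 33 toward 0: 33 − 30.36 = 2.64 → 3.
H and L are unchanged.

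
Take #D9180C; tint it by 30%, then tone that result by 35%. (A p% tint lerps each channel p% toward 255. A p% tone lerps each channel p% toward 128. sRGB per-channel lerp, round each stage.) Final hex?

#C16964

#D9180C is rgb(217, 24, 12).
A 30% tint moves each channel 30% toward 255:
  R: 217 + 0.3×(255−217) = 217 + 11.4 = 228.4 → 228
  G: 24 + 0.3×(255−24) = 24 + 69.3 = 93.3 → 93
  B: 12 + 0.3×(255−12) = 12 + 72.9 = 84.9 → 85
After the tint: rgb(228, 93, 85) = #E45D55.
Per channel, c → c + 0.35(128 − c):
  R: 228 + 0.35×(128−228) = 228 − 35 = 193 → 193
  G: 93 + 0.35×(128−93) = 93 + 12.25 = 105.25 → 105
  B: 85 + 15.05 = 100.05 → 100
rgb(193, 105, 100) = #C16964.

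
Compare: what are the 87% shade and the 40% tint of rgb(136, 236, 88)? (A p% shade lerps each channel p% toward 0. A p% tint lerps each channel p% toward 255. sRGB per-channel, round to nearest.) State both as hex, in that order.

#121F0B, #B8F49B

87% shade:
  R: 136 − 118.32 = 17.68 → 18
  G: 236 + 0.87×(0−236) = 236 − 205.32 = 30.68 → 31
  B: 88 + 0.87×(0−88) = 88 − 76.56 = 11.44 → 11
  → #121F0B
40% tint:
  R: 136 + 0.4×(255−136) = 136 + 47.6 = 183.6 → 184
  G: 236 + 7.6 = 243.6 → 244
  B: 88 + 66.8 = 154.8 → 155
  → #B8F49B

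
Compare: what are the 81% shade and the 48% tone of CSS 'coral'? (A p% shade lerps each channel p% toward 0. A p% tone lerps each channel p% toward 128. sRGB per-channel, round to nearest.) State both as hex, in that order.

#30180f, #c27f67

CSS coral is rgb(255, 127, 80).
81% shade:
  R: 255 − 206.55 = 48.45 → 48
  G: 127 + 0.81×(0−127) = 127 − 102.87 = 24.13 → 24
  B: 80 − 64.8 = 15.2 → 15
  → #30180f
48% tone:
  R: 255 − 60.96 = 194.04 → 194
  G: 127 + 0.48×(128−127) = 127 + 0.48 = 127.48 → 127
  B: 80 + 0.48×(128−80) = 80 + 23.04 = 103.04 → 103
  → #c27f67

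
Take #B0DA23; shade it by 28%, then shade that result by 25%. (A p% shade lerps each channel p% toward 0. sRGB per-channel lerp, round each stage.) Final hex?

#B0DA23 is rgb(176, 218, 35).
A 28% shade moves each channel 28% toward 0:
  R: 176 + 0.28×(0−176) = 176 − 49.28 = 126.72 → 127
  G: 218 + 0.28×(0−218) = 218 − 61.04 = 156.96 → 157
  B: 35 − 9.8 = 25.2 → 25
After the shade: rgb(127, 157, 25) = #7F9D19.
Lerp each channel 25% toward 0:
  R: 127 + 0.25×(0−127) = 127 − 31.75 = 95.25 → 95
  G: 157 − 39.25 = 117.75 → 118
  B: 25 + 0.25×(0−25) = 25 − 6.25 = 18.75 → 19
rgb(95, 118, 19) = #5F7613.

#5F7613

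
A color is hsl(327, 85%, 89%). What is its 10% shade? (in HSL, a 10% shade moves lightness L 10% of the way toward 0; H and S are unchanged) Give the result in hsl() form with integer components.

hsl(327, 85%, 80%)

L moves 10% from 89 toward 0: 89 − 8.9 = 80.1 → 80.
H and S are unchanged.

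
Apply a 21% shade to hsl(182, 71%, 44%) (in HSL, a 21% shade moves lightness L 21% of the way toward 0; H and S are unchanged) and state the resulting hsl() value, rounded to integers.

hsl(182, 71%, 35%)

L moves 21% from 44 toward 0: 44 − 9.24 = 34.76 → 35.
H and S are unchanged.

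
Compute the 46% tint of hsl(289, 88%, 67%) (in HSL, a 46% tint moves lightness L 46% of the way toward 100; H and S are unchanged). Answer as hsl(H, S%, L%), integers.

L moves 46% from 67 toward 100: 67 + 15.18 = 82.18 → 82.
H and S are unchanged.

hsl(289, 88%, 82%)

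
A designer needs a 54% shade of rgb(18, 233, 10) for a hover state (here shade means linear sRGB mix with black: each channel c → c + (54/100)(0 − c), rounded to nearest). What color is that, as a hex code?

#086B05

Per channel, c → c + 0.54(0 − c):
  R: 18 − 9.72 = 8.28 → 8
  G: 233 + 0.54×(0−233) = 233 − 125.82 = 107.18 → 107
  B: 10 + 0.54×(0−10) = 10 − 5.4 = 4.6 → 5
rgb(8, 107, 5) = #086B05.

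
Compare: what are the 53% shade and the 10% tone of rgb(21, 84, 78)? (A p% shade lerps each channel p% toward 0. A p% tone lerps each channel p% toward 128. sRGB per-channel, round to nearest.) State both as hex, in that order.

#0a2725, #205853

53% shade:
  R: 21 − 11.13 = 9.87 → 10
  G: 84 + 0.53×(0−84) = 84 − 44.52 = 39.48 → 39
  B: 78 − 41.34 = 36.66 → 37
  → #0a2725
10% tone:
  R: 21 + 10.7 = 31.7 → 32
  G: 84 + 4.4 = 88.4 → 88
  B: 78 + 0.1×(128−78) = 78 + 5 = 83 → 83
  → #205853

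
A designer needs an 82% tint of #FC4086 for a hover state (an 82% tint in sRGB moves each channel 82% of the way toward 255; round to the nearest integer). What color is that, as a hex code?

#FC4086 is rgb(252, 64, 134).
Per channel, c → c + 0.82(255 − c):
  R: 252 + 0.82×(255−252) = 252 + 2.46 = 254.46 → 254
  G: 64 + 156.62 = 220.62 → 221
  B: 134 + 99.22 = 233.22 → 233
rgb(254, 221, 233) = #FEDDE9.

#FEDDE9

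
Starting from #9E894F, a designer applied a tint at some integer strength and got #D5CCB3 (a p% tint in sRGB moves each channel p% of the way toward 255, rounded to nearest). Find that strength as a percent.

57%

#9E894F is rgb(158, 137, 79); #D5CCB3 is rgb(213, 204, 179).
On the B channel (widest range): 179 ≈ 79 + (p/100)(255 − 79), so p ≈ 100×(179 − 79)/(255 − 79) = 10000/176 = 56.82.
p = 57 reproduces all three channels after rounding.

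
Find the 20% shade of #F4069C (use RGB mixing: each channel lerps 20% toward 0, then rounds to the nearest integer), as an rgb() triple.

#F4069C is rgb(244, 6, 156).
Lerp each channel 20% toward 0:
  R: 244 + 0.2×(0−244) = 244 − 48.8 = 195.2 → 195
  G: 6 + 0.2×(0−6) = 6 − 1.2 = 4.8 → 5
  B: 156 − 31.2 = 124.8 → 125

rgb(195, 5, 125)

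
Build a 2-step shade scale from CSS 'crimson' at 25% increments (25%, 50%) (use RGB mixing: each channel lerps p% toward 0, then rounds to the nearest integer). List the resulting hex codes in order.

CSS crimson is rgb(220, 20, 60).
25%: (220 − 55 = 165→165, 20 − 5 = 15→15, 60 − 15 = 45→45) → #A50F2D
50%: (220 − 110 = 110→110, 20 − 10 = 10→10, 60 − 30 = 30→30) → #6E0A1E

#A50F2D, #6E0A1E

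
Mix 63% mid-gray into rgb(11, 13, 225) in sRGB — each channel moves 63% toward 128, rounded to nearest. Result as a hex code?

#5555A4

A 63% tone moves each channel 63% toward 128:
  R: 11 + 0.63×(128−11) = 11 + 73.71 = 84.71 → 85
  G: 13 + 0.63×(128−13) = 13 + 72.45 = 85.45 → 85
  B: 225 + 0.63×(128−225) = 225 − 61.11 = 163.89 → 164
rgb(85, 85, 164) = #5555A4.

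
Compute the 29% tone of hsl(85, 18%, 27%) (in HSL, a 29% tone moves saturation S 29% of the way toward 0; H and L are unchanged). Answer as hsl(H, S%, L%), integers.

hsl(85, 13%, 27%)

S moves 29% from 18 toward 0: 18 − 5.22 = 12.78 → 13.
H and L are unchanged.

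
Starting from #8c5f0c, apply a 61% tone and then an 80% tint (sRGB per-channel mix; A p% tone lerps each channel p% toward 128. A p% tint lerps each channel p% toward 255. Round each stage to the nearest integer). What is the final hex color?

#8c5f0c is rgb(140, 95, 12).
Lerp each channel 61% toward 128:
  R: 140 − 7.32 = 132.68 → 133
  G: 95 + 0.61×(128−95) = 95 + 20.13 = 115.13 → 115
  B: 12 + 0.61×(128−12) = 12 + 70.76 = 82.76 → 83
After the tone: rgb(133, 115, 83) = #857353.
An 80% tint moves each channel 80% toward 255:
  R: 133 + 0.8×(255−133) = 133 + 97.6 = 230.6 → 231
  G: 115 + 0.8×(255−115) = 115 + 112 = 227 → 227
  B: 83 + 137.6 = 220.6 → 221
rgb(231, 227, 221) = #e7e3dd.

#e7e3dd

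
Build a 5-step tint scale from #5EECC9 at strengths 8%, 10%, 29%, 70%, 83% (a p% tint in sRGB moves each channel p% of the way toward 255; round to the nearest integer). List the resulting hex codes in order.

#6BEECD, #6EEECE, #8DF2D9, #CFF9EF, #E4FCF6

#5EECC9 is rgb(94, 236, 201).
8%: (94 + 12.88 = 106.88→107, 236 + 1.52 = 237.52→238, 201 + 4.32 = 205.32→205) → #6BEECD
10%: (94 + 16.1 = 110.1→110, 236 + 1.9 = 237.9→238, 201 + 5.4 = 206.4→206) → #6EEECE
29%: (94 + 46.69 = 140.69→141, 236 + 5.51 = 241.51→242, 201 + 15.66 = 216.66→217) → #8DF2D9
70%: (94 + 112.7 = 206.7→207, 236 + 13.3 = 249.3→249, 201 + 37.8 = 238.8→239) → #CFF9EF
83%: (94 + 133.63 = 227.63→228, 236 + 15.77 = 251.77→252, 201 + 44.82 = 245.82→246) → #E4FCF6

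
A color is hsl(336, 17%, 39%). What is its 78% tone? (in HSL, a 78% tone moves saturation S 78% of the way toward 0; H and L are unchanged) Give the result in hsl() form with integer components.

hsl(336, 4%, 39%)

S moves 78% from 17 toward 0: 17 − 13.26 = 3.74 → 4.
H and L are unchanged.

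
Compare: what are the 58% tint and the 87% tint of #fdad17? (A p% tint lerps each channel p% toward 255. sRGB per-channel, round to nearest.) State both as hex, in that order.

#fedd9e, #fff4e1

#fdad17 is rgb(253, 173, 23).
58% tint:
  R: 253 + 1.16 = 254.16 → 254
  G: 173 + 0.58×(255−173) = 173 + 47.56 = 220.56 → 221
  B: 23 + 134.56 = 157.56 → 158
  → #fedd9e
87% tint:
  R: 253 + 1.74 = 254.74 → 255
  G: 173 + 0.87×(255−173) = 173 + 71.34 = 244.34 → 244
  B: 23 + 0.87×(255−23) = 23 + 201.84 = 224.84 → 225
  → #fff4e1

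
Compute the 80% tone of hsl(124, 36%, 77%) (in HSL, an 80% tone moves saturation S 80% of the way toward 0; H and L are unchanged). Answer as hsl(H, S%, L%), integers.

hsl(124, 7%, 77%)

S moves 80% from 36 toward 0: 36 − 28.8 = 7.2 → 7.
H and L are unchanged.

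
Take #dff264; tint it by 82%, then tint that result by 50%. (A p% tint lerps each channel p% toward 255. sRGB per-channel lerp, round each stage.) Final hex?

#dff264 is rgb(223, 242, 100).
Lerp each channel 82% toward 255:
  R: 223 + 0.82×(255−223) = 223 + 26.24 = 249.24 → 249
  G: 242 + 0.82×(255−242) = 242 + 10.66 = 252.66 → 253
  B: 100 + 0.82×(255−100) = 100 + 127.1 = 227.1 → 227
After the tint: rgb(249, 253, 227) = #f9fde3.
Per channel, c → c + 0.5(255 − c):
  R: 249 + 0.5×(255−249) = 249 + 3 = 252 → 252
  G: 253 + 1 = 254 → 254
  B: 227 + 14 = 241 → 241
rgb(252, 254, 241) = #fcfef1.

#fcfef1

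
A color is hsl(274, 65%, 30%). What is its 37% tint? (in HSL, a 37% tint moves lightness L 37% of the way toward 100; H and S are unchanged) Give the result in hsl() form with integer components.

hsl(274, 65%, 56%)

L moves 37% from 30 toward 100: 30 + 25.9 = 55.9 → 56.
H and S are unchanged.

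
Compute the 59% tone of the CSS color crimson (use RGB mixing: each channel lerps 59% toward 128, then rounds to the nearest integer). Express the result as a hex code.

#a65464

CSS crimson is rgb(220, 20, 60).
A 59% tone moves each channel 59% toward 128:
  R: 220 − 54.28 = 165.72 → 166
  G: 20 + 0.59×(128−20) = 20 + 63.72 = 83.72 → 84
  B: 60 + 40.12 = 100.12 → 100
rgb(166, 84, 100) = #a65464.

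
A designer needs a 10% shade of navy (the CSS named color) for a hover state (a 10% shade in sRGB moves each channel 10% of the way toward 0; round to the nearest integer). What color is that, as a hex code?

CSS navy is rgb(0, 0, 128).
A 10% shade moves each channel 10% toward 0:
  R: 0 + 0.1×(0−0) = 0 + 0 = 0 → 0
  G: 0 + 0 = 0 → 0
  B: 128 + 0.1×(0−128) = 128 − 12.8 = 115.2 → 115
rgb(0, 0, 115) = #000073.

#000073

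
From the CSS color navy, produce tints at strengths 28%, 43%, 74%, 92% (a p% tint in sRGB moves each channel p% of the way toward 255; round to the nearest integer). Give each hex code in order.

CSS navy is rgb(0, 0, 128).
28%: (0 + 71.4 = 71.4→71, 0 + 71.4 = 71.4→71, 128 + 35.56 = 163.56→164) → #4747A4
43%: (0 + 109.65 = 109.65→110, 0 + 109.65 = 109.65→110, 128 + 54.61 = 182.61→183) → #6E6EB7
74%: (0 + 188.7 = 188.7→189, 0 + 188.7 = 188.7→189, 128 + 93.98 = 221.98→222) → #BDBDDE
92%: (0 + 234.6 = 234.6→235, 0 + 234.6 = 234.6→235, 128 + 116.84 = 244.84→245) → #EBEBF5

#4747A4, #6E6EB7, #BDBDDE, #EBEBF5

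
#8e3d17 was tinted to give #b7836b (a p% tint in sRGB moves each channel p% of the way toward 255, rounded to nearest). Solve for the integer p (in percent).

36%

#8e3d17 is rgb(142, 61, 23); #b7836b is rgb(183, 131, 107).
On the B channel (widest range): 107 ≈ 23 + (p/100)(255 − 23), so p ≈ 100×(107 − 23)/(255 − 23) = 8400/232 = 36.21.
p = 36 reproduces all three channels after rounding.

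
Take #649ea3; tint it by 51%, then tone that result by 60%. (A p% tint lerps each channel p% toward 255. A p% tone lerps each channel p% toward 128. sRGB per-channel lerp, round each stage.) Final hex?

#94a0a1

#649ea3 is rgb(100, 158, 163).
Lerp each channel 51% toward 255:
  R: 100 + 79.05 = 179.05 → 179
  G: 158 + 0.51×(255−158) = 158 + 49.47 = 207.47 → 207
  B: 163 + 0.51×(255−163) = 163 + 46.92 = 209.92 → 210
After the tint: rgb(179, 207, 210) = #b3cfd2.
Lerp each channel 60% toward 128:
  R: 179 + 0.6×(128−179) = 179 − 30.6 = 148.4 → 148
  G: 207 − 47.4 = 159.6 → 160
  B: 210 − 49.2 = 160.8 → 161
rgb(148, 160, 161) = #94a0a1.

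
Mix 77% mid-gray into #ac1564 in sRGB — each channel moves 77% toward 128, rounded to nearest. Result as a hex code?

#8a677a

#ac1564 is rgb(172, 21, 100).
Lerp each channel 77% toward 128:
  R: 172 + 0.77×(128−172) = 172 − 33.88 = 138.12 → 138
  G: 21 + 0.77×(128−21) = 21 + 82.39 = 103.39 → 103
  B: 100 + 21.56 = 121.56 → 122
rgb(138, 103, 122) = #8a677a.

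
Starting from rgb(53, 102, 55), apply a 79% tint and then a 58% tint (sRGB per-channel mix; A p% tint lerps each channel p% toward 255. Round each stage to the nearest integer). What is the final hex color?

#edf2ed

Per channel, c → c + 0.79(255 − c):
  R: 53 + 159.58 = 212.58 → 213
  G: 102 + 0.79×(255−102) = 102 + 120.87 = 222.87 → 223
  B: 55 + 158 = 213 → 213
After the tint: rgb(213, 223, 213) = #d5dfd5.
Lerp each channel 58% toward 255:
  R: 213 + 24.36 = 237.36 → 237
  G: 223 + 18.56 = 241.56 → 242
  B: 213 + 0.58×(255−213) = 213 + 24.36 = 237.36 → 237
rgb(237, 242, 237) = #edf2ed.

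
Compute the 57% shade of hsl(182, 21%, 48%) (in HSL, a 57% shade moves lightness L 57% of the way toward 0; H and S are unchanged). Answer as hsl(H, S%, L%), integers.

L moves 57% from 48 toward 0: 48 − 27.36 = 20.64 → 21.
H and S are unchanged.

hsl(182, 21%, 21%)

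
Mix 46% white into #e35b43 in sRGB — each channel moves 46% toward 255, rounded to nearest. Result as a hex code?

#f0a699

#e35b43 is rgb(227, 91, 67).
A 46% tint moves each channel 46% toward 255:
  R: 227 + 12.88 = 239.88 → 240
  G: 91 + 75.44 = 166.44 → 166
  B: 67 + 0.46×(255−67) = 67 + 86.48 = 153.48 → 153
rgb(240, 166, 153) = #f0a699.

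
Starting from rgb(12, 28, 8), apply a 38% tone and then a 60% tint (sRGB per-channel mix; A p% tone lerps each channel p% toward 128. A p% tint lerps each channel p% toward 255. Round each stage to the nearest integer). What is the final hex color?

#AFB3AF

A 38% tone moves each channel 38% toward 128:
  R: 12 + 44.08 = 56.08 → 56
  G: 28 + 38 = 66 → 66
  B: 8 + 0.38×(128−8) = 8 + 45.6 = 53.6 → 54
After the tone: rgb(56, 66, 54) = #384236.
A 60% tint moves each channel 60% toward 255:
  R: 56 + 0.6×(255−56) = 56 + 119.4 = 175.4 → 175
  G: 66 + 0.6×(255−66) = 66 + 113.4 = 179.4 → 179
  B: 54 + 0.6×(255−54) = 54 + 120.6 = 174.6 → 175
rgb(175, 179, 175) = #AFB3AF.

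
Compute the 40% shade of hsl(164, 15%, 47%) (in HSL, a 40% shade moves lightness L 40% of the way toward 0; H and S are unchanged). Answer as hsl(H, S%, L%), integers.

L moves 40% from 47 toward 0: 47 − 18.8 = 28.2 → 28.
H and S are unchanged.

hsl(164, 15%, 28%)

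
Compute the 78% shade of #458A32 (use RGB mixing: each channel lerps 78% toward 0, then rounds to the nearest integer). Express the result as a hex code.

#0F1E0B

#458A32 is rgb(69, 138, 50).
Lerp each channel 78% toward 0:
  R: 69 + 0.78×(0−69) = 69 − 53.82 = 15.18 → 15
  G: 138 − 107.64 = 30.36 → 30
  B: 50 + 0.78×(0−50) = 50 − 39 = 11 → 11
rgb(15, 30, 11) = #0F1E0B.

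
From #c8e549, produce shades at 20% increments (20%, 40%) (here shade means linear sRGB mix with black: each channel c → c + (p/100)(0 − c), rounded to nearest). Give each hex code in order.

#a0b73a, #78892c

#c8e549 is rgb(200, 229, 73).
20%: (200 − 40 = 160→160, 229 − 45.8 = 183.2→183, 73 − 14.6 = 58.4→58) → #a0b73a
40%: (200 − 80 = 120→120, 229 − 91.6 = 137.4→137, 73 − 29.2 = 43.8→44) → #78892c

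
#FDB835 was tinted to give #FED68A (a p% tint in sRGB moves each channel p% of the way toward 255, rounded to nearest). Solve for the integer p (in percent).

#FDB835 is rgb(253, 184, 53); #FED68A is rgb(254, 214, 138).
On the B channel (widest range): 138 ≈ 53 + (p/100)(255 − 53), so p ≈ 100×(138 − 53)/(255 − 53) = 8500/202 = 42.08.
p = 42 reproduces all three channels after rounding.

42%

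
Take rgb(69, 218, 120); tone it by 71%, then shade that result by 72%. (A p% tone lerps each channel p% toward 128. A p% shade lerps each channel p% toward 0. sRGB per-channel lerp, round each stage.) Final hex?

#1f2b23

Per channel, c → c + 0.71(128 − c):
  R: 69 + 41.89 = 110.89 → 111
  G: 218 − 63.9 = 154.1 → 154
  B: 120 + 0.71×(128−120) = 120 + 5.68 = 125.68 → 126
After the tone: rgb(111, 154, 126) = #6f9a7e.
A 72% shade moves each channel 72% toward 0:
  R: 111 + 0.72×(0−111) = 111 − 79.92 = 31.08 → 31
  G: 154 − 110.88 = 43.12 → 43
  B: 126 − 90.72 = 35.28 → 35
rgb(31, 43, 35) = #1f2b23.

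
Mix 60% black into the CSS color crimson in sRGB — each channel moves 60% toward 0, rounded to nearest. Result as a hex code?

#580818

CSS crimson is rgb(220, 20, 60).
A 60% shade moves each channel 60% toward 0:
  R: 220 − 132 = 88 → 88
  G: 20 + 0.6×(0−20) = 20 − 12 = 8 → 8
  B: 60 + 0.6×(0−60) = 60 − 36 = 24 → 24
rgb(88, 8, 24) = #580818.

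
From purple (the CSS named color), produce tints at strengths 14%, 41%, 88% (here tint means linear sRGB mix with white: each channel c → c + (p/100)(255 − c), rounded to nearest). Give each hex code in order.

CSS purple is rgb(128, 0, 128).
14%: (128 + 17.78 = 145.78→146, 0 + 35.7 = 35.7→36, 128 + 17.78 = 145.78→146) → #922492
41%: (128 + 52.07 = 180.07→180, 0 + 104.55 = 104.55→105, 128 + 52.07 = 180.07→180) → #B469B4
88%: (128 + 111.76 = 239.76→240, 0 + 224.4 = 224.4→224, 128 + 111.76 = 239.76→240) → #F0E0F0

#922492, #B469B4, #F0E0F0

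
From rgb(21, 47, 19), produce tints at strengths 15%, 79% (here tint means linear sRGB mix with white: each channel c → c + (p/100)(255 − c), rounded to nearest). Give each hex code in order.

#384E36, #CED3CD

15%: (21 + 35.1 = 56.1→56, 47 + 31.2 = 78.2→78, 19 + 35.4 = 54.4→54) → #384E36
79%: (21 + 184.86 = 205.86→206, 47 + 164.32 = 211.32→211, 19 + 186.44 = 205.44→205) → #CED3CD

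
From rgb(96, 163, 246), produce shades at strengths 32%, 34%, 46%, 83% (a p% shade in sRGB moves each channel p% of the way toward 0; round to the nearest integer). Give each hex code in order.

#416fa7, #3f6ca2, #345885, #101c2a

32%: (96 − 30.72 = 65.28→65, 163 − 52.16 = 110.84→111, 246 − 78.72 = 167.28→167) → #416fa7
34%: (96 − 32.64 = 63.36→63, 163 − 55.42 = 107.58→108, 246 − 83.64 = 162.36→162) → #3f6ca2
46%: (96 − 44.16 = 51.84→52, 163 − 74.98 = 88.02→88, 246 − 113.16 = 132.84→133) → #345885
83%: (96 − 79.68 = 16.32→16, 163 − 135.29 = 27.71→28, 246 − 204.18 = 41.82→42) → #101c2a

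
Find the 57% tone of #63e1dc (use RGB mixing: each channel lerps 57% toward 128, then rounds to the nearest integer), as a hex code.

#74aaa8

#63e1dc is rgb(99, 225, 220).
Per channel, c → c + 0.57(128 − c):
  R: 99 + 0.57×(128−99) = 99 + 16.53 = 115.53 → 116
  G: 225 + 0.57×(128−225) = 225 − 55.29 = 169.71 → 170
  B: 220 − 52.44 = 167.56 → 168
rgb(116, 170, 168) = #74aaa8.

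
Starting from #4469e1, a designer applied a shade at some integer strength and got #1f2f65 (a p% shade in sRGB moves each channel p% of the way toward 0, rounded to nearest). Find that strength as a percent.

#4469e1 is rgb(68, 105, 225); #1f2f65 is rgb(31, 47, 101).
On the B channel (widest range): 101 ≈ 225 + (p/100)(0 − 225), so p ≈ 100×(101 − 225)/(0 − 225) = -12400/-225 = 55.11.
p = 55 reproduces all three channels after rounding.

55%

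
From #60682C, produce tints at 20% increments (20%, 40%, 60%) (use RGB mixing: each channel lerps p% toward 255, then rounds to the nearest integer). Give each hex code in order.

#808656, #A0A480, #BFC3AB

#60682C is rgb(96, 104, 44).
20%: (96 + 31.8 = 127.8→128, 104 + 30.2 = 134.2→134, 44 + 42.2 = 86.2→86) → #808656
40%: (96 + 63.6 = 159.6→160, 104 + 60.4 = 164.4→164, 44 + 84.4 = 128.4→128) → #A0A480
60%: (96 + 95.4 = 191.4→191, 104 + 90.6 = 194.6→195, 44 + 126.6 = 170.6→171) → #BFC3AB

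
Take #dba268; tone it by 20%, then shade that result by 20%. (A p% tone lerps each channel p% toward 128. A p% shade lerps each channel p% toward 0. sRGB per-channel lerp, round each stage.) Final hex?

#a17c57

#dba268 is rgb(219, 162, 104).
Lerp each channel 20% toward 128:
  R: 219 + 0.2×(128−219) = 219 − 18.2 = 200.8 → 201
  G: 162 + 0.2×(128−162) = 162 − 6.8 = 155.2 → 155
  B: 104 + 0.2×(128−104) = 104 + 4.8 = 108.8 → 109
After the tone: rgb(201, 155, 109) = #c99b6d.
Lerp each channel 20% toward 0:
  R: 201 + 0.2×(0−201) = 201 − 40.2 = 160.8 → 161
  G: 155 − 31 = 124 → 124
  B: 109 − 21.8 = 87.2 → 87
rgb(161, 124, 87) = #a17c57.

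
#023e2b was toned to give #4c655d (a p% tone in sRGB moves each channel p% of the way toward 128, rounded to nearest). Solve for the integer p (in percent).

#023e2b is rgb(2, 62, 43); #4c655d is rgb(76, 101, 93).
On the R channel (widest range): 76 ≈ 2 + (p/100)(128 − 2), so p ≈ 100×(76 − 2)/(128 − 2) = 7400/126 = 58.73.
p = 59 reproduces all three channels after rounding.

59%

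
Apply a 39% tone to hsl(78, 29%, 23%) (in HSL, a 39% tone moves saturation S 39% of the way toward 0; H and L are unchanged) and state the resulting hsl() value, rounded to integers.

hsl(78, 18%, 23%)

S moves 39% from 29 toward 0: 29 − 11.31 = 17.69 → 18.
H and L are unchanged.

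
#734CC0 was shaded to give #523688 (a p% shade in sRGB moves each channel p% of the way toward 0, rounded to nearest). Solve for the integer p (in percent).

29%

#734CC0 is rgb(115, 76, 192); #523688 is rgb(82, 54, 136).
On the B channel (widest range): 136 ≈ 192 + (p/100)(0 − 192), so p ≈ 100×(136 − 192)/(0 − 192) = -5600/-192 = 29.17.
p = 29 reproduces all three channels after rounding.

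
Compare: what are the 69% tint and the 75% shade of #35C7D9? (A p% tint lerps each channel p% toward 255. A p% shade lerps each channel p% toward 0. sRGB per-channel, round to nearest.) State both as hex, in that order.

#35C7D9 is rgb(53, 199, 217).
69% tint:
  R: 53 + 0.69×(255−53) = 53 + 139.38 = 192.38 → 192
  G: 199 + 0.69×(255−199) = 199 + 38.64 = 237.64 → 238
  B: 217 + 0.69×(255−217) = 217 + 26.22 = 243.22 → 243
  → #C0EEF3
75% shade:
  R: 53 − 39.75 = 13.25 → 13
  G: 199 − 149.25 = 49.75 → 50
  B: 217 + 0.75×(0−217) = 217 − 162.75 = 54.25 → 54
  → #0D3236

#C0EEF3, #0D3236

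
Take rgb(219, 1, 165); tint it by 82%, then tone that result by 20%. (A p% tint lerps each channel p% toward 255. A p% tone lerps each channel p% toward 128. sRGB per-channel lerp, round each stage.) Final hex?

An 82% tint moves each channel 82% toward 255:
  R: 219 + 29.52 = 248.52 → 249
  G: 1 + 0.82×(255−1) = 1 + 208.28 = 209.28 → 209
  B: 165 + 73.8 = 238.8 → 239
After the tint: rgb(249, 209, 239) = #F9D1EF.
Per channel, c → c + 0.2(128 − c):
  R: 249 + 0.2×(128−249) = 249 − 24.2 = 224.8 → 225
  G: 209 + 0.2×(128−209) = 209 − 16.2 = 192.8 → 193
  B: 239 − 22.2 = 216.8 → 217
rgb(225, 193, 217) = #E1C1D9.

#E1C1D9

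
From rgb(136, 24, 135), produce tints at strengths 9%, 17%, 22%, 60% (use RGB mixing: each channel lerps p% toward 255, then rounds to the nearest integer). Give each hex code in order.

9%: (136 + 10.71 = 146.71→147, 24 + 20.79 = 44.79→45, 135 + 10.8 = 145.8→146) → #932d92
17%: (136 + 20.23 = 156.23→156, 24 + 39.27 = 63.27→63, 135 + 20.4 = 155.4→155) → #9c3f9b
22%: (136 + 26.18 = 162.18→162, 24 + 50.82 = 74.82→75, 135 + 26.4 = 161.4→161) → #a24ba1
60%: (136 + 71.4 = 207.4→207, 24 + 138.6 = 162.6→163, 135 + 72 = 207→207) → #cfa3cf

#932d92, #9c3f9b, #a24ba1, #cfa3cf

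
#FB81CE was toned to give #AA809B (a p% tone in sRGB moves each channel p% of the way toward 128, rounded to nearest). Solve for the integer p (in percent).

66%

#FB81CE is rgb(251, 129, 206); #AA809B is rgb(170, 128, 155).
On the R channel (widest range): 170 ≈ 251 + (p/100)(128 − 251), so p ≈ 100×(170 − 251)/(128 − 251) = -8100/-123 = 65.85.
p = 66 reproduces all three channels after rounding.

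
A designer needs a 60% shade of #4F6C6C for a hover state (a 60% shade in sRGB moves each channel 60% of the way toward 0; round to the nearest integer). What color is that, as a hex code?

#202B2B

#4F6C6C is rgb(79, 108, 108).
A 60% shade moves each channel 60% toward 0:
  R: 79 + 0.6×(0−79) = 79 − 47.4 = 31.6 → 32
  G: 108 + 0.6×(0−108) = 108 − 64.8 = 43.2 → 43
  B: 108 − 64.8 = 43.2 → 43
rgb(32, 43, 43) = #202B2B.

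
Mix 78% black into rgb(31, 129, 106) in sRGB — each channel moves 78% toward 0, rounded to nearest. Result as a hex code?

#071C17

Per channel, c → c + 0.78(0 − c):
  R: 31 + 0.78×(0−31) = 31 − 24.18 = 6.82 → 7
  G: 129 − 100.62 = 28.38 → 28
  B: 106 + 0.78×(0−106) = 106 − 82.68 = 23.32 → 23
rgb(7, 28, 23) = #071C17.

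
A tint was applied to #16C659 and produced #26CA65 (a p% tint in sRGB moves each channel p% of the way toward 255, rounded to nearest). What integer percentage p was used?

7%

#16C659 is rgb(22, 198, 89); #26CA65 is rgb(38, 202, 101).
On the R channel (widest range): 38 ≈ 22 + (p/100)(255 − 22), so p ≈ 100×(38 − 22)/(255 − 22) = 1600/233 = 6.87.
p = 7 reproduces all three channels after rounding.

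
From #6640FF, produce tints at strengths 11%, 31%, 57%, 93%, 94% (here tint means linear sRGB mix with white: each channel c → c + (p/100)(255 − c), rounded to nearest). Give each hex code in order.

#6640FF is rgb(102, 64, 255).
11%: (102 + 16.83 = 118.83→119, 64 + 21.01 = 85.01→85, 255→255) → #7755FF
31%: (102 + 47.43 = 149.43→149, 64 + 59.21 = 123.21→123, 255→255) → #957BFF
57%: (102 + 87.21 = 189.21→189, 64 + 108.87 = 172.87→173, 255→255) → #BDADFF
93%: (102 + 142.29 = 244.29→244, 64 + 177.63 = 241.63→242, 255→255) → #F4F2FF
94%: (102 + 143.82 = 245.82→246, 64 + 179.54 = 243.54→244, 255→255) → #F6F4FF

#7755FF, #957BFF, #BDADFF, #F4F2FF, #F6F4FF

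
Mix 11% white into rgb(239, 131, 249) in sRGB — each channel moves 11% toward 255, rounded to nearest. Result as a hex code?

#f191fa

An 11% tint moves each channel 11% toward 255:
  R: 239 + 1.76 = 240.76 → 241
  G: 131 + 13.64 = 144.64 → 145
  B: 249 + 0.11×(255−249) = 249 + 0.66 = 249.66 → 250
rgb(241, 145, 250) = #f191fa.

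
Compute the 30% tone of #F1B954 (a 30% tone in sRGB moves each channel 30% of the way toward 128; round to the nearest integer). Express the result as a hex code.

#CFA861

#F1B954 is rgb(241, 185, 84).
A 30% tone moves each channel 30% toward 128:
  R: 241 − 33.9 = 207.1 → 207
  G: 185 + 0.3×(128−185) = 185 − 17.1 = 167.9 → 168
  B: 84 + 13.2 = 97.2 → 97
rgb(207, 168, 97) = #CFA861.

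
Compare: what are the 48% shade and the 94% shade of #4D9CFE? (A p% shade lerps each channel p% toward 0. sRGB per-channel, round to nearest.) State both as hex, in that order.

#285184, #05090F

#4D9CFE is rgb(77, 156, 254).
48% shade:
  R: 77 + 0.48×(0−77) = 77 − 36.96 = 40.04 → 40
  G: 156 + 0.48×(0−156) = 156 − 74.88 = 81.12 → 81
  B: 254 + 0.48×(0−254) = 254 − 121.92 = 132.08 → 132
  → #285184
94% shade:
  R: 77 − 72.38 = 4.62 → 5
  G: 156 − 146.64 = 9.36 → 9
  B: 254 − 238.76 = 15.24 → 15
  → #05090F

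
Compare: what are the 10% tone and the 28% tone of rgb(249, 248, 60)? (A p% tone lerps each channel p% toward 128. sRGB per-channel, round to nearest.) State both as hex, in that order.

#EDEC43, #D7D64F

10% tone:
  R: 249 + 0.1×(128−249) = 249 − 12.1 = 236.9 → 237
  G: 248 − 12 = 236 → 236
  B: 60 + 6.8 = 66.8 → 67
  → #EDEC43
28% tone:
  R: 249 − 33.88 = 215.12 → 215
  G: 248 − 33.6 = 214.4 → 214
  B: 60 + 0.28×(128−60) = 60 + 19.04 = 79.04 → 79
  → #D7D64F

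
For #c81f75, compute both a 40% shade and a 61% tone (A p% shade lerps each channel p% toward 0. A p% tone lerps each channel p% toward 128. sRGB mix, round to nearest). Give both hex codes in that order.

#781346, #9c5a7c

#c81f75 is rgb(200, 31, 117).
40% shade:
  R: 200 − 80 = 120 → 120
  G: 31 − 12.4 = 18.6 → 19
  B: 117 − 46.8 = 70.2 → 70
  → #781346
61% tone:
  R: 200 + 0.61×(128−200) = 200 − 43.92 = 156.08 → 156
  G: 31 + 59.17 = 90.17 → 90
  B: 117 + 6.71 = 123.71 → 124
  → #9c5a7c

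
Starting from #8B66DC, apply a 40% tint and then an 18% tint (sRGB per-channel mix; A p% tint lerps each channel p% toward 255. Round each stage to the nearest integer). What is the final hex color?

#C6B4EE

#8B66DC is rgb(139, 102, 220).
Per channel, c → c + 0.4(255 − c):
  R: 139 + 46.4 = 185.4 → 185
  G: 102 + 0.4×(255−102) = 102 + 61.2 = 163.2 → 163
  B: 220 + 0.4×(255−220) = 220 + 14 = 234 → 234
After the tint: rgb(185, 163, 234) = #B9A3EA.
Lerp each channel 18% toward 255:
  R: 185 + 0.18×(255−185) = 185 + 12.6 = 197.6 → 198
  G: 163 + 0.18×(255−163) = 163 + 16.56 = 179.56 → 180
  B: 234 + 0.18×(255−234) = 234 + 3.78 = 237.78 → 238
rgb(198, 180, 238) = #C6B4EE.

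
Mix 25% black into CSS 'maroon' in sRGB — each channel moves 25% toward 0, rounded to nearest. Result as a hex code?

CSS maroon is rgb(128, 0, 0).
Per channel, c → c + 0.25(0 − c):
  R: 128 − 32 = 96 → 96
  G: 0 + 0 = 0 → 0
  B: 0 + 0 = 0 → 0
rgb(96, 0, 0) = #600000.

#600000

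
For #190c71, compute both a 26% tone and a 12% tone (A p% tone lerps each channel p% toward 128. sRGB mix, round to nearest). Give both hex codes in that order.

#342a75, #251a73

#190c71 is rgb(25, 12, 113).
26% tone:
  R: 25 + 26.78 = 51.78 → 52
  G: 12 + 30.16 = 42.16 → 42
  B: 113 + 3.9 = 116.9 → 117
  → #342a75
12% tone:
  R: 25 + 0.12×(128−25) = 25 + 12.36 = 37.36 → 37
  G: 12 + 13.92 = 25.92 → 26
  B: 113 + 1.8 = 114.8 → 115
  → #251a73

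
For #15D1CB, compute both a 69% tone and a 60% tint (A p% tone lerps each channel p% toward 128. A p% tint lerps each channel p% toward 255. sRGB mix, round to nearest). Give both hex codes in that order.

#5F9997, #A1EDEA

#15D1CB is rgb(21, 209, 203).
69% tone:
  R: 21 + 73.83 = 94.83 → 95
  G: 209 − 55.89 = 153.11 → 153
  B: 203 + 0.69×(128−203) = 203 − 51.75 = 151.25 → 151
  → #5F9997
60% tint:
  R: 21 + 140.4 = 161.4 → 161
  G: 209 + 27.6 = 236.6 → 237
  B: 203 + 0.6×(255−203) = 203 + 31.2 = 234.2 → 234
  → #A1EDEA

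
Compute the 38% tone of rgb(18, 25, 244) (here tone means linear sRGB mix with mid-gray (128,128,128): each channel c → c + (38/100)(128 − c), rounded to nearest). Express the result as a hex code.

#3C40C8

Per channel, c → c + 0.38(128 − c):
  R: 18 + 41.8 = 59.8 → 60
  G: 25 + 39.14 = 64.14 → 64
  B: 244 + 0.38×(128−244) = 244 − 44.08 = 199.92 → 200
rgb(60, 64, 200) = #3C40C8.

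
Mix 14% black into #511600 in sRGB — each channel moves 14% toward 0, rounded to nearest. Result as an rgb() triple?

#511600 is rgb(81, 22, 0).
Per channel, c → c + 0.14(0 − c):
  R: 81 + 0.14×(0−81) = 81 − 11.34 = 69.66 → 70
  G: 22 + 0.14×(0−22) = 22 − 3.08 = 18.92 → 19
  B: 0 + 0.14×(0−0) = 0 + 0 = 0 → 0

rgb(70, 19, 0)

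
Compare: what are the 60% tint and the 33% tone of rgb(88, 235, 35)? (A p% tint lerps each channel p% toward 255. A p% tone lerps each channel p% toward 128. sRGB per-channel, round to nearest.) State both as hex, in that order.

60% tint:
  R: 88 + 0.6×(255−88) = 88 + 100.2 = 188.2 → 188
  G: 235 + 12 = 247 → 247
  B: 35 + 132 = 167 → 167
  → #bcf7a7
33% tone:
  R: 88 + 0.33×(128−88) = 88 + 13.2 = 101.2 → 101
  G: 235 + 0.33×(128−235) = 235 − 35.31 = 199.69 → 200
  B: 35 + 0.33×(128−35) = 35 + 30.69 = 65.69 → 66
  → #65c842

#bcf7a7, #65c842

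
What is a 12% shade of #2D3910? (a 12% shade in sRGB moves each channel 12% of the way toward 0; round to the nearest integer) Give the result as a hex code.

#2D3910 is rgb(45, 57, 16).
A 12% shade moves each channel 12% toward 0:
  R: 45 − 5.4 = 39.6 → 40
  G: 57 + 0.12×(0−57) = 57 − 6.84 = 50.16 → 50
  B: 16 + 0.12×(0−16) = 16 − 1.92 = 14.08 → 14
rgb(40, 50, 14) = #28320E.

#28320E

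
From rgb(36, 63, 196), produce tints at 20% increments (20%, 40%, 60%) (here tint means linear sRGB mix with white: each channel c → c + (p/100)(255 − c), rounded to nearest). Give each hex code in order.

#5065D0, #7C8CDC, #A7B2E7

20%: (36 + 43.8 = 79.8→80, 63 + 38.4 = 101.4→101, 196 + 11.8 = 207.8→208) → #5065D0
40%: (36 + 87.6 = 123.6→124, 63 + 76.8 = 139.8→140, 196 + 23.6 = 219.6→220) → #7C8CDC
60%: (36 + 131.4 = 167.4→167, 63 + 115.2 = 178.2→178, 196 + 35.4 = 231.4→231) → #A7B2E7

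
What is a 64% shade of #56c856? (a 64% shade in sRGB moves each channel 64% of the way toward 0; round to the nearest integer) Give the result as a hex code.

#1f481f

#56c856 is rgb(86, 200, 86).
A 64% shade moves each channel 64% toward 0:
  R: 86 − 55.04 = 30.96 → 31
  G: 200 − 128 = 72 → 72
  B: 86 + 0.64×(0−86) = 86 − 55.04 = 30.96 → 31
rgb(31, 72, 31) = #1f481f.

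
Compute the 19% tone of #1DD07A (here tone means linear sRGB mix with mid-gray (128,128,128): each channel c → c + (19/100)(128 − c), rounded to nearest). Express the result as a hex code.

#1DD07A is rgb(29, 208, 122).
Per channel, c → c + 0.19(128 − c):
  R: 29 + 18.81 = 47.81 → 48
  G: 208 + 0.19×(128−208) = 208 − 15.2 = 192.8 → 193
  B: 122 + 1.14 = 123.14 → 123
rgb(48, 193, 123) = #30C17B.

#30C17B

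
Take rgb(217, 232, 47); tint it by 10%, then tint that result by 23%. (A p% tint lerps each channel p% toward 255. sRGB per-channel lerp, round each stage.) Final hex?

Per channel, c → c + 0.1(255 − c):
  R: 217 + 3.8 = 220.8 → 221
  G: 232 + 2.3 = 234.3 → 234
  B: 47 + 0.1×(255−47) = 47 + 20.8 = 67.8 → 68
After the tint: rgb(221, 234, 68) = #DDEA44.
Lerp each channel 23% toward 255:
  R: 221 + 7.82 = 228.82 → 229
  G: 234 + 0.23×(255−234) = 234 + 4.83 = 238.83 → 239
  B: 68 + 0.23×(255−68) = 68 + 43.01 = 111.01 → 111
rgb(229, 239, 111) = #E5EF6F.

#E5EF6F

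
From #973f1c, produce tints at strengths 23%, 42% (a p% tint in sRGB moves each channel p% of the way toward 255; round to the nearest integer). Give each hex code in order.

#973f1c is rgb(151, 63, 28).
23%: (151 + 23.92 = 174.92→175, 63 + 44.16 = 107.16→107, 28 + 52.21 = 80.21→80) → #af6b50
42%: (151 + 43.68 = 194.68→195, 63 + 80.64 = 143.64→144, 28 + 95.34 = 123.34→123) → #c3907b

#af6b50, #c3907b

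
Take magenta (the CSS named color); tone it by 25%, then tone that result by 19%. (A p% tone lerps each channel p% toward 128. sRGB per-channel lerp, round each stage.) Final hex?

#CD32CD

CSS magenta is rgb(255, 0, 255).
Per channel, c → c + 0.25(128 − c):
  R: 255 − 31.75 = 223.25 → 223
  G: 0 + 32 = 32 → 32
  B: 255 + 0.25×(128−255) = 255 − 31.75 = 223.25 → 223
After the tone: rgb(223, 32, 223) = #DF20DF.
A 19% tone moves each channel 19% toward 128:
  R: 223 + 0.19×(128−223) = 223 − 18.05 = 204.95 → 205
  G: 32 + 18.24 = 50.24 → 50
  B: 223 + 0.19×(128−223) = 223 − 18.05 = 204.95 → 205
rgb(205, 50, 205) = #CD32CD.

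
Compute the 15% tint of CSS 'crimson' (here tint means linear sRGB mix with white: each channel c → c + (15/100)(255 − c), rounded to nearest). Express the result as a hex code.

CSS crimson is rgb(220, 20, 60).
Lerp each channel 15% toward 255:
  R: 220 + 0.15×(255−220) = 220 + 5.25 = 225.25 → 225
  G: 20 + 35.25 = 55.25 → 55
  B: 60 + 29.25 = 89.25 → 89
rgb(225, 55, 89) = #e13759.

#e13759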